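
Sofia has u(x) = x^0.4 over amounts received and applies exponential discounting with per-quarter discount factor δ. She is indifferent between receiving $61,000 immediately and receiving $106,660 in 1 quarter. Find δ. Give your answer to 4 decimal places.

Indifference means u(61000) = δ · u(106660), so δ = u(61000)/u(106660).
With u(x) = x^0.4: δ = 61000^0.4/106660^0.4 = (61000/106660)^0.4 = 0.79971.

δ ≈ 0.7997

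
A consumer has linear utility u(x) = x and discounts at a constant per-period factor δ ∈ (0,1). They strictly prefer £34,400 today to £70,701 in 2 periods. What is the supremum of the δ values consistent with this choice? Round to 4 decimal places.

δ < 0.6975

The preference means 34400 > δ^2·70701.
So δ^2 < 34400/70701 = 0.48656; taking the square root of both positive sides preserves the inequality.
δ < 0.48656^(1/2) = 0.6975.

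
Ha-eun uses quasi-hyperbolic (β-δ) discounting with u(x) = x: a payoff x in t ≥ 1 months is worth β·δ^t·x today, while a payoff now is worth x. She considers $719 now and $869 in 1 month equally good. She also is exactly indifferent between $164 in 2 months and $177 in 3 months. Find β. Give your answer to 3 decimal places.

From the later pair, β·δ^2·164 = β·δ^3·177; dividing through, δ = 164/177 = 0.92655.
The first indifference: 719 = β·δ·869, so β = 719/(δ·869) = 719/(0.92655·869) ≈ 0.893.

β ≈ 0.893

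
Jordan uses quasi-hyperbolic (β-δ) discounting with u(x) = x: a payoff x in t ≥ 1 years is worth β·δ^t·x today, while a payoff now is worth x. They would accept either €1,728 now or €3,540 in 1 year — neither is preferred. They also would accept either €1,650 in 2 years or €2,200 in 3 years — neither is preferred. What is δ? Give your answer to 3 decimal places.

δ ≈ 0.750

The second indifference involves only future payoffs, so β cancels: β·δ^2·1650 = β·δ^3·2200, giving δ = 1650/2200 = 0.75000.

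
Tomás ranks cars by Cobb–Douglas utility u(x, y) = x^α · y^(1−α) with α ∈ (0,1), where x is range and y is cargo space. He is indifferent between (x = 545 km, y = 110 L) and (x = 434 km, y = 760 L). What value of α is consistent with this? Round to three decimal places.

The Cobb–Douglas utilities coincide, so 545^α·110^(1−α) = 434^α·760^(1−α).
Taking logs: α·ln 545 + (1−α)·ln 110 = α·ln 434 + (1−α)·ln 760, i.e. α·0.227741 = (1−α)·1.932838.
Thus α·(2.160579) = 1.932838, so α = 1.932838/2.160579 ≈ 0.895.

α ≈ 0.895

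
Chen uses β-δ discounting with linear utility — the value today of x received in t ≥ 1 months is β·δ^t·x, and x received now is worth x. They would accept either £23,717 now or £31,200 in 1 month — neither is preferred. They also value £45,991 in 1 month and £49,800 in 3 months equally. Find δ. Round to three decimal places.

From the later pair, β·δ^1·45991 = β·δ^3·49800; dividing through, δ^2 = 45991/49800 = 0.92351, so δ = 0.96100.

δ ≈ 0.961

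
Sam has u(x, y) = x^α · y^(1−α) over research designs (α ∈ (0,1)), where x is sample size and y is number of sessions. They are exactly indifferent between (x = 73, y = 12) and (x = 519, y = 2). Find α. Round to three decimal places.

α ≈ 0.477

The Cobb–Douglas utilities coincide, so 73^α·12^(1−α) = 519^α·2^(1−α).
Taking logs: α·ln 73 + (1−α)·ln 12 = α·ln 519 + (1−α)·ln 2, i.e. α·-1.961444 = (1−α)·-1.791759.
With A = -1.961444 and B = -1.791759: α·A = (1−α)·B, so α = B/(A+B) = -1.791759/-3.753203 ≈ 0.477.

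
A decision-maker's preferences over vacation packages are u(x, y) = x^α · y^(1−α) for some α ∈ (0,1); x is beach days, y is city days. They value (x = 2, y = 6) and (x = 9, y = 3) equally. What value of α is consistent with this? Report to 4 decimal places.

α ≈ 0.3155

Set the two utilities equal: 2^α·6^(1−α) = 9^α·3^(1−α).
Taking logs: α·ln 2 + (1−α)·ln 6 = α·ln 9 + (1−α)·ln 3, i.e. α·-1.5040774 = (1−α)·-0.6931472.
So α/(1−α) = (-0.6931472)/(-1.5040774) = 0.4608454, and α = 0.4608454/1.4608454 ≈ 0.3155.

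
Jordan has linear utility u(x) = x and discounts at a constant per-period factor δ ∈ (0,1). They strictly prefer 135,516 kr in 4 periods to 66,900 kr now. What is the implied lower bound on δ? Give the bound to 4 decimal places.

The preference means 66900 < δ^4·135516.
So δ^4 > 66900/135516 = 0.49367; taking the 4th root of both positive sides preserves the inequality.
δ > 0.49367^(1/4) = 0.8382.

δ > 0.8382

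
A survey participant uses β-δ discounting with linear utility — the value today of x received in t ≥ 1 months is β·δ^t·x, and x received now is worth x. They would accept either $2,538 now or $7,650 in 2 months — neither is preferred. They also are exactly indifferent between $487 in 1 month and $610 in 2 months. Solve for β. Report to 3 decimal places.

From the later pair, β·δ^1·487 = β·δ^2·610; dividing through, δ = 487/610 = 0.79836.
Substituting δ into 2538 = β·δ^2·7650: β = 2538/(4875.955) ≈ 0.521.

β ≈ 0.521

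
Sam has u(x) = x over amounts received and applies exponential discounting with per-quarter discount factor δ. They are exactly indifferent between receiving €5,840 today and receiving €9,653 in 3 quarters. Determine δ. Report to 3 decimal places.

Equating discounted utilities: u(5840) = δ^3·u(9653) ⇒ δ^3 = u(5840)/u(9653).
With u(x) = x: δ^3 = 5840/9653 = 0.60499.
Taking the cube root: δ = 0.60499^(1/3) ≈ 0.846.

δ ≈ 0.846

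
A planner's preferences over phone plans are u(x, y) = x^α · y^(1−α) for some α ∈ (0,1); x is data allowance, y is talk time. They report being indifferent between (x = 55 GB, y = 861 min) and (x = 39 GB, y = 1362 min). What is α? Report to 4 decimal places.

α ≈ 0.5716

The Cobb–Douglas utilities coincide, so 55^α·861^(1−α) = 39^α·1362^(1−α).
(55/39)^α = (1362/861)^(1−α); take logs: α·ln(55/39) = (1−α)·ln(1362/861), i.e. α·0.3437715 = (1−α)·0.4586150.
With A = 0.3437715 and B = 0.4586150: α·A = (1−α)·B, so α = B/(A+B) = 0.4586150/0.8023865 ≈ 0.5716.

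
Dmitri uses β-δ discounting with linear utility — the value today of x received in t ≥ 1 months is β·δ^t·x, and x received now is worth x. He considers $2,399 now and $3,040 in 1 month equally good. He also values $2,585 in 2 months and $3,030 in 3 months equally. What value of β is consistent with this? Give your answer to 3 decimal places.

Both payoffs in the second observation are in the future, so β drops out: δ^2·2585 = δ^3·3030 ⇒ δ = 2585/3030 = 0.85314.
Now use the now-vs-future pair: 2399 = β·δ·3040 gives β = 2399/(0.85314·3040) ≈ 0.925.

β ≈ 0.925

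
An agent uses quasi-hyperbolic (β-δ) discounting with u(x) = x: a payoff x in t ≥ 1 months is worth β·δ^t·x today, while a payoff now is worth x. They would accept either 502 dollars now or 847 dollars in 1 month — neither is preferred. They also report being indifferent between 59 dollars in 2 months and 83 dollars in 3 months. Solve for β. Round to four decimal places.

The second indifference involves only future payoffs, so β cancels: β·δ^2·59 = β·δ^3·83, giving δ = 59/83 = 0.71084.
Substituting δ into 502 = β·δ·847: β = 502/(602.084) ≈ 0.8338.

β ≈ 0.8338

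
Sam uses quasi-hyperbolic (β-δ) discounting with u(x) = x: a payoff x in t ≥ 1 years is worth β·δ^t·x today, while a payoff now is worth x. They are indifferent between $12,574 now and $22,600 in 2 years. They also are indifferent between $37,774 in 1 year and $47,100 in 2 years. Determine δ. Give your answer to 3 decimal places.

δ ≈ 0.802

The second indifference involves only future payoffs, so β cancels: β·δ^1·37774 = β·δ^2·47100, giving δ = 37774/47100 = 0.80200.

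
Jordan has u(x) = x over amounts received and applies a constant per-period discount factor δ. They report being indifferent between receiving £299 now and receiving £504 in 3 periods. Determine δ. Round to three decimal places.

δ ≈ 0.840

The payoff in 3 periods is discounted by δ^3, so u(299) = δ^3·u(504) and δ^3 = u(299)/u(504).
With u(x) = x: δ^3 = 299/504 = 0.59325.
So δ = 0.59325^(1/3) ≈ 0.840.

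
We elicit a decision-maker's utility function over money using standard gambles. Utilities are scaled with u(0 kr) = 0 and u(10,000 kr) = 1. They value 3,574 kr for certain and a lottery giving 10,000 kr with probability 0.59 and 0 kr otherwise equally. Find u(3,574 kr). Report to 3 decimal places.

0.590

By the standard-gamble method, u(3,574 kr) is just the indifference probability on the best outcome: 0.59.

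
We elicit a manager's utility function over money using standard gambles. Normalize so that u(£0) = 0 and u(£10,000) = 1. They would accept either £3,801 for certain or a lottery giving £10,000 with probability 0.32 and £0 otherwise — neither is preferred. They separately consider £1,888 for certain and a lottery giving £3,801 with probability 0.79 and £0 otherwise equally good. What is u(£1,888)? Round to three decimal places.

The first gamble pins u(£3,801): it must equal 0.32·1 + 0.68·0 = 0.32.
The second indifference gives u(£1,888) = 0.79·u(£3,801) + 0.21·u(£0) = 0.79·0.32 + 0.21·0.00 = 0.2528.

0.253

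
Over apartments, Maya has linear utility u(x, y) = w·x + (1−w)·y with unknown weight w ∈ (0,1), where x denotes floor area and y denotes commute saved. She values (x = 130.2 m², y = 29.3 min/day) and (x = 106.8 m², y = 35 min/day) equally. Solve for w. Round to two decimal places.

w = 0.20

Indifference: w·130.2 + (1−w)·29.3 = w·106.8 + (1−w)·35.
Rearranging, 23.4·w − 5.7·(1−w) = 0.
The marginal rate of substitution is 5.7/23.4, so w = 5.7/(23.4+5.7) = 0.20.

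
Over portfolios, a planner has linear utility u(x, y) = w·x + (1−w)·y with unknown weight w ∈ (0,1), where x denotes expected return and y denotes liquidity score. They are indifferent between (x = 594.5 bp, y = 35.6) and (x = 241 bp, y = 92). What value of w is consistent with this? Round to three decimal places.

u(594.5,35.6) = u(241,92) means w·594.5 + (1−w)·35.6 = w·241 + (1−w)·92.
w·(594.5−241) = (1−w)·(92−35.6), i.e. w·353.5 = (1−w)·56.4.
So w/(1−w) = 56.4/353.5 = 0.1595, giving w = 56.4/(353.5+56.4) = 0.138.

w = 0.138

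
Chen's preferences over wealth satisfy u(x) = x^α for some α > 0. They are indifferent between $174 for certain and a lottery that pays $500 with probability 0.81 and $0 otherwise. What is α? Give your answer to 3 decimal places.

The lottery's expected utility is 0.81·u(500) + 0.19·u(0) = 0.81·500^α (since u(0) = 0 for α > 0).
Equating: 174^α = 0.81·500^α, i.e. 0.3480^α = 0.81.
Take logs: α = ln 0.81 / ln(174/500) ≈ 0.19963.

α ≈ 0.200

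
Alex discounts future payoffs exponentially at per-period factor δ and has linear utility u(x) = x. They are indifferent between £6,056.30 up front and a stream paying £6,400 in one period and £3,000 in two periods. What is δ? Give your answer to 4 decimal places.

δ ≈ 0.7100

Equating present values: 6056.30 = 6400δ + 3000δ².
So 3000δ² + 6400δ − 6056.30 = 0.
By the quadratic formula (taking the positive root), δ = (−6400 + √113635600.00) / 6000 ≈ 0.7100.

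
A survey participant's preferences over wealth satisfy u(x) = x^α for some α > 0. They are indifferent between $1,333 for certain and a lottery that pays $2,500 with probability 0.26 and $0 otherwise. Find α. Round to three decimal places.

α ≈ 2.142

Since u(0) = 0, the lottery's EU is 0.26·2500^α.
Indifference: 1333^α = 0.26·2500^α, so (1333/2500)^α = 0.26.
α = ln(0.26) / ln(1333/2500) = -1.347074/-0.628859 ≈ 2.142.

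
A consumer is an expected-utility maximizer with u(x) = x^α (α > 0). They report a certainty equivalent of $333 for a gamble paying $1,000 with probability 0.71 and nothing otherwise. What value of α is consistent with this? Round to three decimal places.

Since u(0) = 0, the lottery's EU is 0.71·1000^α.
Indifference: 333^α = 0.71·1000^α, so (333/1000)^α = 0.71.
Take logs: α = ln 0.71 / ln(333/1000) ≈ 0.31146.

α ≈ 0.311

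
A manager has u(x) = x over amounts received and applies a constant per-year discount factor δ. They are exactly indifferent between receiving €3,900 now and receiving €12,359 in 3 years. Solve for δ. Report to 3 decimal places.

δ ≈ 0.681

Equating discounted utilities: u(3900) = δ^3·u(12359) ⇒ δ^3 = u(3900)/u(12359).
With u(x) = x: δ^3 = 3900/12359 = 0.31556.
Taking the cube root: δ = 0.31556^(1/3) ≈ 0.681.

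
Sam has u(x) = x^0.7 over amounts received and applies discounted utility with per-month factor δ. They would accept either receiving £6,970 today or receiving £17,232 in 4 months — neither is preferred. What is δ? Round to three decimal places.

Equating discounted utilities: u(6970) = δ^4·u(17232) ⇒ δ^4 = u(6970)/u(17232).
With u(x) = x^0.7: δ^4 = 6970^0.7/17232^0.7 = (6970/17232)^0.7 = 0.53067.
Taking the 4th root: δ = 0.53067^(1/4) ≈ 0.854.

δ ≈ 0.854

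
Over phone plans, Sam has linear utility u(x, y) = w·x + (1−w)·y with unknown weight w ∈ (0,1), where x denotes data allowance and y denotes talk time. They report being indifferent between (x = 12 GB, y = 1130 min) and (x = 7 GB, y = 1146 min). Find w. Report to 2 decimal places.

w = 0.76

Equating utilities: w·12 + (1−w)·1130 = w·7 + (1−w)·1146.
w·(12−7) = (1−w)·(1146−1130), i.e. w·5 = (1−w)·16.
Hence w = 16/(5+16) = 16/21 = 0.76.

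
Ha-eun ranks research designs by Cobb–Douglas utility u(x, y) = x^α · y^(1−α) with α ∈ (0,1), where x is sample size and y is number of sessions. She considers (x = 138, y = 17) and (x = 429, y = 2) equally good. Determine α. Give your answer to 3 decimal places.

Indifference: 138^α · 17^(1−α) = 429^α · 2^(1−α).
Rearrange to (138/429)^α = (2/17)^(1−α) and take logs: α·-1.134203 = (1−α)·-2.140066.
Thus α·(-3.274269) = -2.140066, so α = -2.140066/-3.274269 ≈ 0.654.

α ≈ 0.654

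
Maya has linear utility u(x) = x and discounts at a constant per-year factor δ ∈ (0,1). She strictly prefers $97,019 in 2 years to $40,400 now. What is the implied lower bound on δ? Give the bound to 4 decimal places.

Under u(x) = x this choice says 40400 < δ^2·97019.
Hence δ^2 > 40400/97019 = 0.41641, and x ↦ x^(1/2) is increasing on (0,∞).
δ > (40400/97019)^(1/2) ≈ 0.6453.

δ > 0.6453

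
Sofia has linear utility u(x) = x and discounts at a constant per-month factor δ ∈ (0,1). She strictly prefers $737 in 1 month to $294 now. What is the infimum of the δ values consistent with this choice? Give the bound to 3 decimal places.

Under u(x) = x this choice says 294 < δ·737.
So δ > 294/737 = 0.39891.

δ > 0.399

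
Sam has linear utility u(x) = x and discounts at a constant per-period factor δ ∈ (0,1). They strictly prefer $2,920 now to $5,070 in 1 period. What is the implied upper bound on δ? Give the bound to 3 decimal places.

δ < 0.576

Under u(x) = x this choice says 2920 > δ·5070.
So δ < 2920/5070 = 0.57594.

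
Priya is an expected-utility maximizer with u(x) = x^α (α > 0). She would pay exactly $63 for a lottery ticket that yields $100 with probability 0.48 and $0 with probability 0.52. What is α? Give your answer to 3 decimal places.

EU(lottery) = 0.48·100^α + 0.52·0 = 0.48·100^α.
Setting u(63) equal to that: 63^α = 0.48·100^α ⇒ (63/100)^α = 0.48.
α = ln(0.48) / ln(63/100) = -0.733969/-0.462035 ≈ 1.589.

α ≈ 1.589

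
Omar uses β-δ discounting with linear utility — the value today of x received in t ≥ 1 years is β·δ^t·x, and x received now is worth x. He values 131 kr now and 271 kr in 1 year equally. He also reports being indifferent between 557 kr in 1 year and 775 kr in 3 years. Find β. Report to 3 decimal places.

β ≈ 0.570

Both payoffs in the second observation are in the future, so β drops out: δ^1·557 = δ^3·775 ⇒ δ^2 = 557/775 = 0.71871, so δ = 0.84777.
Now use the now-vs-future pair: 131 = β·δ·271 gives β = 131/(0.84777·271) ≈ 0.570.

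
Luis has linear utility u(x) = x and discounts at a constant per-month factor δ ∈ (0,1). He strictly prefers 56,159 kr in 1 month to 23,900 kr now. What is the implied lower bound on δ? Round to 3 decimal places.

δ > 0.426

Under u(x) = x this choice says 23900 < δ·56159.
Dividing through by 56159 gives δ > 0.42558.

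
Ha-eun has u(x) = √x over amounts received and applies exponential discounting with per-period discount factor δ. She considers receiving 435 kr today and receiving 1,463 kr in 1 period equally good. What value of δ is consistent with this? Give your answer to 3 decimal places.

Indifference means u(435) = δ · u(1463), so δ = u(435)/u(1463).
Since u(x) = √x, δ = √(435/1463) = 0.54528.

δ ≈ 0.545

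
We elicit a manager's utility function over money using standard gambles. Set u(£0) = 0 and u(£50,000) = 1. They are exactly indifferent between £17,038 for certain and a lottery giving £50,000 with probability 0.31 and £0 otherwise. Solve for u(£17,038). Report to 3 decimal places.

By the standard-gamble method, u(£17,038) is just the indifference probability on the best outcome: 0.31.

0.310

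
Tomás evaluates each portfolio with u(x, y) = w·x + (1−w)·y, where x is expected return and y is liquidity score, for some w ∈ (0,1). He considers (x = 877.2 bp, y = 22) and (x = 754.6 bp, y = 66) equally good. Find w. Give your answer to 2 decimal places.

Equating utilities: w·877.2 + (1−w)·22 = w·754.6 + (1−w)·66.
Collecting terms: w·122.6 = (1−w)·44.
The marginal rate of substitution is 44/122.6, so w = 44/(122.6+44) = 0.26.

w = 0.26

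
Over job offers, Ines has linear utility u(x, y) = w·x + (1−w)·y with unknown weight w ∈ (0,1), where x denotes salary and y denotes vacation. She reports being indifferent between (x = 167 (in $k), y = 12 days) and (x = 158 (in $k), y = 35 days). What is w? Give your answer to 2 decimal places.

Indifference: w·167 + (1−w)·12 = w·158 + (1−w)·35.
w·(167−158) = (1−w)·(35−12), i.e. w·9 = (1−w)·23.
So w/(1−w) = 23/9 = 2.5556, giving w = 23/(9+23) = 0.72.

w = 0.72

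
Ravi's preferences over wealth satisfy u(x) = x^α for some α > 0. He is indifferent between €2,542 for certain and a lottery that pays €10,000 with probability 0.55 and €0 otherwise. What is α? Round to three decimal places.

EU(lottery) = 0.55·10000^α + 0.45·0 = 0.55·10000^α.
Setting u(2542) equal to that: 2542^α = 0.55·10000^α ⇒ (2542/10000)^α = 0.55.
Taking logs: α·ln(2542/10000) = ln(0.55), so α = -0.597837 / -1.369634 ≈ 0.436.

α ≈ 0.436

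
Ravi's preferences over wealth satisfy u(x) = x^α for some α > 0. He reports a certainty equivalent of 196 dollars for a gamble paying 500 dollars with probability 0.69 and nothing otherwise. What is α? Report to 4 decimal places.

Since u(0) = 0, the lottery's EU is 0.69·500^α.
Setting u(196) equal to that: 196^α = 0.69·500^α ⇒ (196/500)^α = 0.69.
α = ln(0.69) / ln(196/500) = -0.3710637/-0.9364934 ≈ 0.3962.

α ≈ 0.3962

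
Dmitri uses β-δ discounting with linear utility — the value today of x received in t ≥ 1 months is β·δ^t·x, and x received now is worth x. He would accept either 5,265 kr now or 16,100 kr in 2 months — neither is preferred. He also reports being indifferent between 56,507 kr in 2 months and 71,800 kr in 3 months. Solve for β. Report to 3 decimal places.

β ≈ 0.528

The second indifference involves only future payoffs, so β cancels: β·δ^2·56507 = β·δ^3·71800, giving δ = 56507/71800 = 0.78701.
The first indifference: 5265 = β·δ^2·16100, so β = 5265/(δ^2·16100) = 5265/(0.61938·16100) ≈ 0.528.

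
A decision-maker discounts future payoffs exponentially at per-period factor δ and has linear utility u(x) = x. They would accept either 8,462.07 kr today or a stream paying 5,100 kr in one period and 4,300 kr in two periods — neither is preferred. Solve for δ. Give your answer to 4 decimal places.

Equating present values: 8462.07 = 5100δ + 4300δ².
That is, 4300δ² + 5100δ − 8462.07 = 0, a quadratic in δ.
By the quadratic formula (taking the positive root), δ = (−5100 + √171557604.00) / 8600 ≈ 0.9300.

δ ≈ 0.9300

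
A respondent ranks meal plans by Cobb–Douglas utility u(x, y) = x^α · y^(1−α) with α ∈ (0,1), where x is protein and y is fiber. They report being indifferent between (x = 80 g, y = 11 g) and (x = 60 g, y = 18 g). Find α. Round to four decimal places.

Indifference: 80^α · 11^(1−α) = 60^α · 18^(1−α).
(80/60)^α = (18/11)^(1−α); take logs: α·ln(80/60) = (1−α)·ln(18/11), i.e. α·0.2876821 = (1−α)·0.4924765.
Thus α·(0.7801586) = 0.4924765, so α = 0.4924765/0.7801586 ≈ 0.6313.

α ≈ 0.6313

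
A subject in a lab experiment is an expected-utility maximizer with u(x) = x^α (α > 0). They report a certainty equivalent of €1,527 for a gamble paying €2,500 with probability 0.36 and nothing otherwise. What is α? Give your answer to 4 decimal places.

Since u(0) = 0, the lottery's EU is 0.36·2500^α.
Equating: 1527^α = 0.36·2500^α, i.e. 0.6108^α = 0.36.
Take logs: α = ln 0.36 / ln(1527/2500) ≈ 2.072375.

α ≈ 2.0724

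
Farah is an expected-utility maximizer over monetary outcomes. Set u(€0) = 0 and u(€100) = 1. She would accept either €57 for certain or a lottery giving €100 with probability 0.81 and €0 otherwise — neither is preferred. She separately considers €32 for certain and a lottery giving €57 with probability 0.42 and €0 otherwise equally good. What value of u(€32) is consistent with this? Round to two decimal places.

From the first indifference, u(€57) = 0.81·u(€100) + 0.19·u(€0) = 0.81·1 + 0.19·0 = 0.81.
Then u(€32) = 0.42·u(€57) + 0.58·u(€0) = 0.42·0.81 + 0.58·0.00 = 0.3402.

0.34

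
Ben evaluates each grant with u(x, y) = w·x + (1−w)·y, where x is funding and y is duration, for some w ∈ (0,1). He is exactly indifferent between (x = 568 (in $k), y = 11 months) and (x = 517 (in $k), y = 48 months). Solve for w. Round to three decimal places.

Equating utilities: w·568 + (1−w)·11 = w·517 + (1−w)·48.
w·(568−517) = (1−w)·(48−11), i.e. w·51 = (1−w)·37.
Hence w = 37/(51+37) = 37/88 = 0.420.

w = 0.420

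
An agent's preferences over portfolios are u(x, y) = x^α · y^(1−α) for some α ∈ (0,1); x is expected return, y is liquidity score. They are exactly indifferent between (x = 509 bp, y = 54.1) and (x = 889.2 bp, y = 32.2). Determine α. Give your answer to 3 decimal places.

α ≈ 0.482

The Cobb–Douglas utilities coincide, so 509^α·54.1^(1−α) = 889.2^α·32.2^(1−α).
(509/889.2)^α = (32.2/54.1)^(1−α); take logs: α·ln(509/889.2) = (1−α)·ln(32.2/54.1), i.e. α·-0.557874 = (1−α)·-0.518868.
With A = -0.557874 and B = -0.518868: α·A = (1−α)·B, so α = B/(A+B) = -0.518868/-1.076742 ≈ 0.482.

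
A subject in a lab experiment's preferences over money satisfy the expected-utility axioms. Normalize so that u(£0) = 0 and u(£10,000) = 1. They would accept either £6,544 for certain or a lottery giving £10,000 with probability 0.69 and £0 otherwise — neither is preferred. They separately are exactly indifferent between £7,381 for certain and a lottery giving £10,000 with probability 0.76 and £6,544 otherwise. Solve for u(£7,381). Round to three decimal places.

0.926

First, u(£6,544) = 0.69·u(£10,000) + 0.31·u(£0) = 0.69.
Chaining: u(£7,381) = 0.76·1.00 + 0.24·0.69 = 0.9256.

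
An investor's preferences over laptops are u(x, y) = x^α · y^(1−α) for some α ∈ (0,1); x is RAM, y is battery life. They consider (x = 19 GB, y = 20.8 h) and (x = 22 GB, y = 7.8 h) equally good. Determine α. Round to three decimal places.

α ≈ 0.870

The Cobb–Douglas utilities coincide, so 19^α·20.8^(1−α) = 22^α·7.8^(1−α).
Rearrange to (19/22)^α = (7.8/20.8)^(1−α) and take logs: α·-0.146603 = (1−α)·-0.980829.
So α/(1−α) = (-0.980829)/(-0.146603) = 6.690375, and α = 6.690375/7.690375 ≈ 0.870.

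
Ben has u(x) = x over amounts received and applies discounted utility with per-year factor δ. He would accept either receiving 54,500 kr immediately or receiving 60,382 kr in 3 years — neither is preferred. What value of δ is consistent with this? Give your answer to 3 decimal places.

Equating discounted utilities: u(54500) = δ^3·u(60382) ⇒ δ^3 = u(54500)/u(60382).
With u(x) = x: δ^3 = 54500/60382 = 0.90259.
So δ = 0.90259^(1/3) ≈ 0.966.

δ ≈ 0.966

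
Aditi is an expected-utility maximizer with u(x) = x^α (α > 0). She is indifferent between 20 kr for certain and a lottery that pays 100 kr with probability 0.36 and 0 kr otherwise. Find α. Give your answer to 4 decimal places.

α ≈ 0.6348

EU(lottery) = 0.36·100^α + 0.64·0 = 0.36·100^α.
Setting u(20) equal to that: 20^α = 0.36·100^α ⇒ (20/100)^α = 0.36.
α = ln(0.36) / ln(20/100) = -1.0216512/-1.6094379 ≈ 0.6348.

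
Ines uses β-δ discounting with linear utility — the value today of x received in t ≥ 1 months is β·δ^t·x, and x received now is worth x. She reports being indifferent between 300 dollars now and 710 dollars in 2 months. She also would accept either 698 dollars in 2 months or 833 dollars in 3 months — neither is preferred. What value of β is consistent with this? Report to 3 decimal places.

The second indifference involves only future payoffs, so β cancels: β·δ^2·698 = β·δ^3·833, giving δ = 698/833 = 0.83794.
The first indifference: 300 = β·δ^2·710, so β = 300/(δ^2·710) = 300/(0.70214·710) ≈ 0.602.

β ≈ 0.602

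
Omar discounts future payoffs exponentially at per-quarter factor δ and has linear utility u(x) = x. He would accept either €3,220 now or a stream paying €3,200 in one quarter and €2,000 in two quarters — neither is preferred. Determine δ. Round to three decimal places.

Equating present values: 3220 = 3200δ + 2000δ².
So 2000δ² + 3200δ − 3220 = 0.
δ = (−3200 + √(3200² + 4·2000·3220)) / (2·2000) = (−3200 + √36000000.00) / 4000 ≈ 0.700.

δ ≈ 0.700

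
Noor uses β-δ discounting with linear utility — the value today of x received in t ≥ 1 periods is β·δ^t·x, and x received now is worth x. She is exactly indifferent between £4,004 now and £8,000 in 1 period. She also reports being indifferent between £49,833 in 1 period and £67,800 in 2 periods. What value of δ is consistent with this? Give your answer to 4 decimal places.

δ ≈ 0.7350

Both payoffs in the second observation are in the future, so β drops out: δ^1·49833 = δ^2·67800 ⇒ δ = 49833/67800 = 0.73500.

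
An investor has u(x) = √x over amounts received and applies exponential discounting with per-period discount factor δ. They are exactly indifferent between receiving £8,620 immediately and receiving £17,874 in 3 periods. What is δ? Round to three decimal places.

δ ≈ 0.886

The payoff in 3 periods is discounted by δ^3, so u(8620) = δ^3·u(17874) and δ^3 = u(8620)/u(17874).
With u(x) = √x: δ^3 = √8620/√17874 = √(8620/17874) = 0.69445.
Taking the cube root: δ = 0.69445^(1/3) ≈ 0.886.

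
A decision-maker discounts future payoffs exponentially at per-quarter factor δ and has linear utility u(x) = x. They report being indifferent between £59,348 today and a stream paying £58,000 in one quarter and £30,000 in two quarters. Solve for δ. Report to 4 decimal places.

Equating present values: 59348 = 58000δ + 30000δ².
So 30000δ² + 58000δ − 59348 = 0.
By the quadratic formula (taking the positive root), δ = (−58000 + √10485760000.00) / 60000 ≈ 0.7400.

δ ≈ 0.7400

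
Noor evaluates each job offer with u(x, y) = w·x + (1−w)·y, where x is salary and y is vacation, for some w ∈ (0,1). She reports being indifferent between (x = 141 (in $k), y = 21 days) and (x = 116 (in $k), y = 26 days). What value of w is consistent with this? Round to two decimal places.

u(141,21) = u(116,26) means w·141 + (1−w)·21 = w·116 + (1−w)·26.
w·(141−116) = (1−w)·(26−21), i.e. w·25 = (1−w)·5.
The marginal rate of substitution is 5/25, so w = 5/(25+5) = 0.17.

w = 0.17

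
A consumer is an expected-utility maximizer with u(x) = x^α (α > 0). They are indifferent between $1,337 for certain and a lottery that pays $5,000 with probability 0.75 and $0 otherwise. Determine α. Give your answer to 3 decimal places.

α ≈ 0.218

The lottery's expected utility is 0.75·u(5000) + 0.25·u(0) = 0.75·5000^α (since u(0) = 0 for α > 0).
Equating: 1337^α = 0.75·5000^α, i.e. 0.2674^α = 0.75.
α = ln(0.75) / ln(1337/5000) = -0.287682/-1.319010 ≈ 0.218.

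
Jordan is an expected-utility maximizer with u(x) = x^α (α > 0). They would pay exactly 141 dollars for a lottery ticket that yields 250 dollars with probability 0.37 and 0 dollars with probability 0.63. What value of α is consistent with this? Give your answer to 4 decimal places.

Since u(0) = 0, the lottery's EU is 0.37·250^α.
Indifference: 141^α = 0.37·250^α, so (141/250)^α = 0.37.
Taking logs: α·ln(141/250) = ln(0.37), so α = -0.9942523 / -0.5727010 ≈ 1.7361.

α ≈ 1.7361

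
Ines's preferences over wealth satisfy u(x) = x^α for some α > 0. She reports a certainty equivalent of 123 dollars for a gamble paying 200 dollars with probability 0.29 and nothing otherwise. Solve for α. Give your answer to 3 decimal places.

The lottery's expected utility is 0.29·u(200) + 0.71·u(0) = 0.29·200^α (since u(0) = 0 for α > 0).
Indifference: 123^α = 0.29·200^α, so (123/200)^α = 0.29.
Take logs: α = ln 0.29 / ln(123/200) ≈ 2.54637.

α ≈ 2.546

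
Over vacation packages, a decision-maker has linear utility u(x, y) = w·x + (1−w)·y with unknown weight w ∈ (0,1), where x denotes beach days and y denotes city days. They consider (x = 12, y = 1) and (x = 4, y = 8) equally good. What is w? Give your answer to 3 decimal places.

Indifference: w·12 + (1−w)·1 = w·4 + (1−w)·8.
Collecting terms: w·8 = (1−w)·7.
The marginal rate of substitution is 7/8, so w = 7/(8+7) = 0.467.

w = 0.467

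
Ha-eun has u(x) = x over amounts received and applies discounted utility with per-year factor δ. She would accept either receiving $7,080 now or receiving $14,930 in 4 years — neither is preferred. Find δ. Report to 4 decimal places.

δ ≈ 0.8298

Indifference means u(7080) = δ^4 · u(14930), so δ^4 = u(7080)/u(14930).
With u(x) = x: δ^4 = 7080/14930 = 0.47421.
Hence δ = (0.47421)^(1/4) = 0.829838.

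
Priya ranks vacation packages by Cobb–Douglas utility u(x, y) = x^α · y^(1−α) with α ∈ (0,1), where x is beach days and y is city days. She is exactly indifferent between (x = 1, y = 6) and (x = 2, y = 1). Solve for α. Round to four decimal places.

α ≈ 0.7211

Set the two utilities equal: 1^α·6^(1−α) = 2^α·1^(1−α).
Taking logs: α·ln 1 + (1−α)·ln 6 = α·ln 2 + (1−α)·ln 1, i.e. α·-0.6931472 = (1−α)·-1.7917595.
So α/(1−α) = (-1.7917595)/(-0.6931472) = 2.5849625, and α = 2.5849625/3.5849625 ≈ 0.7211.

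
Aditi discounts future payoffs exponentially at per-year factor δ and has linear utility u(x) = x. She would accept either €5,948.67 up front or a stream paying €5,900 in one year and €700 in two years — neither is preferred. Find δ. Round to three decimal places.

δ ≈ 0.910

Equating present values: 5948.67 = 5900δ + 700δ².
That is, 700δ² + 5900δ − 5948.67 = 0, a quadratic in δ.
By the quadratic formula (taking the positive root), δ = (−5900 + √51466276.00) / 1400 ≈ 0.910.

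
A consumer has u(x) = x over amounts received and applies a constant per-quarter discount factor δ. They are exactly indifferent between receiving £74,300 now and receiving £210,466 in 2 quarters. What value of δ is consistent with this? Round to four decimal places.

δ ≈ 0.5942

Equating discounted utilities: u(74300) = δ^2·u(210466) ⇒ δ^2 = u(74300)/u(210466).
With u(x) = x: δ^2 = 74300/210466 = 0.35303.
So δ = 0.35303^(1/2) ≈ 0.5942.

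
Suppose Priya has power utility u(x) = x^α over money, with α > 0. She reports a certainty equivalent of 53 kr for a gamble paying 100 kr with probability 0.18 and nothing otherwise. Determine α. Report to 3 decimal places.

Since u(0) = 0, the lottery's EU is 0.18·100^α.
Setting u(53) equal to that: 53^α = 0.18·100^α ⇒ (53/100)^α = 0.18.
α = ln(0.18) / ln(53/100) = -1.714798/-0.634878 ≈ 2.701.

α ≈ 2.701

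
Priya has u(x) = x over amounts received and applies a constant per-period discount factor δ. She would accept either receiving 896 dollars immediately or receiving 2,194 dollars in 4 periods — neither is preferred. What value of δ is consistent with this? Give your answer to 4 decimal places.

Equating discounted utilities: u(896) = δ^4·u(2194) ⇒ δ^4 = u(896)/u(2194).
With u(x) = x: δ^4 = 896/2194 = 0.40839.
Hence δ = (0.40839)^(1/4) = 0.799407.

δ ≈ 0.7994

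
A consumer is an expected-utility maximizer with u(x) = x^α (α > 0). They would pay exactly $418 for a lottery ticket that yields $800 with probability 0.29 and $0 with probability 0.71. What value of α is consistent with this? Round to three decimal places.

α ≈ 1.907

EU(lottery) = 0.29·800^α + 0.71·0 = 0.29·800^α.
Indifference: 418^α = 0.29·800^α, so (418/800)^α = 0.29.
α = ln(0.29) / ln(418/800) = -1.237874/-0.649130 ≈ 1.907.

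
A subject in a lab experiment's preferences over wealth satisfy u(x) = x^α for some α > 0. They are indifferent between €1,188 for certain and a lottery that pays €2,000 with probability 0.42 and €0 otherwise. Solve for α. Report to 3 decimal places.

Since u(0) = 0, the lottery's EU is 0.42·2000^α.
Setting u(1188) equal to that: 1188^α = 0.42·2000^α ⇒ (1188/2000)^α = 0.42.
Take logs: α = ln 0.42 / ln(1188/2000) ≈ 1.66546.

α ≈ 1.665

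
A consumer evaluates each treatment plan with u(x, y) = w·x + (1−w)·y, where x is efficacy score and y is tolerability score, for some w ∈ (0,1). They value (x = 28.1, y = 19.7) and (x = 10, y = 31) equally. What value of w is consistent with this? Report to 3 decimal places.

u(28.1,19.7) = u(10,31) means w·28.1 + (1−w)·19.7 = w·10 + (1−w)·31.
w·(28.1−10) = (1−w)·(31−19.7), i.e. w·18.1 = (1−w)·11.3.
Hence w = 11.3/(18.1+11.3) = 11.3/29.4 = 0.384.

w = 0.384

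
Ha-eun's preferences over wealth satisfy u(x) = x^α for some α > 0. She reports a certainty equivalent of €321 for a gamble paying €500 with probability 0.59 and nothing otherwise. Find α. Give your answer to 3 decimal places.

The lottery's expected utility is 0.59·u(500) + 0.41·u(0) = 0.59·500^α (since u(0) = 0 for α > 0).
Setting u(321) equal to that: 321^α = 0.59·500^α ⇒ (321/500)^α = 0.59.
α = ln(0.59) / ln(321/500) = -0.527633/-0.443167 ≈ 1.191.

α ≈ 1.191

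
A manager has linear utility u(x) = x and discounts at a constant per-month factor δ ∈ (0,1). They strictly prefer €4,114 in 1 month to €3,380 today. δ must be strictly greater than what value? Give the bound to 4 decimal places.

δ > 0.8216

Comparing present values: 3380 < δ·4114.
Dividing through by 4114 gives δ > 0.82158.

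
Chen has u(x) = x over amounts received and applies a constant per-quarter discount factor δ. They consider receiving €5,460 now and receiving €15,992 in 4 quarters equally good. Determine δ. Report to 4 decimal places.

δ ≈ 0.7644

The payoff in 4 quarters is discounted by δ^4, so u(5460) = δ^4·u(15992) and δ^4 = u(5460)/u(15992).
With u(x) = x: δ^4 = 5460/15992 = 0.34142.
So δ = 0.34142^(1/4) ≈ 0.7644.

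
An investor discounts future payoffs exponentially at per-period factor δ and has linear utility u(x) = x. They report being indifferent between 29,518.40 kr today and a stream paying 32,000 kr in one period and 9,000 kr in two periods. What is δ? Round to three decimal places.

δ ≈ 0.760

The stream is worth 32000δ + 9000δ² today, so 32000δ + 9000δ² = 29518.40.
That is, 9000δ² + 32000δ − 29518.40 = 0, a quadratic in δ.
The positive root is δ = [−32000 + √(32000² + 4·9000·29518.40)] / (2·9000) = (−32000 + 45680.000)/18000 ≈ 0.760.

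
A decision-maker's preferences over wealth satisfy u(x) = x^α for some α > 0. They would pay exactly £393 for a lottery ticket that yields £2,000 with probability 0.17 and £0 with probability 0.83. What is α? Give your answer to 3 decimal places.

Since u(0) = 0, the lottery's EU is 0.17·2000^α.
Equating: 393^α = 0.17·2000^α, i.e. 0.1965^α = 0.17.
Take logs: α = ln 0.17 / ln(393/2000) ≈ 1.08903.

α ≈ 1.089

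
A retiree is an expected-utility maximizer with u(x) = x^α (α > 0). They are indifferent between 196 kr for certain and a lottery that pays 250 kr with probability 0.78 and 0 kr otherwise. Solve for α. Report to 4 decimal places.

α ≈ 1.0210

Since u(0) = 0, the lottery's EU is 0.78·250^α.
Indifference: 196^α = 0.78·250^α, so (196/250)^α = 0.78.
α = ln(0.78) / ln(196/250) = -0.2484614/-0.2433463 ≈ 1.0210.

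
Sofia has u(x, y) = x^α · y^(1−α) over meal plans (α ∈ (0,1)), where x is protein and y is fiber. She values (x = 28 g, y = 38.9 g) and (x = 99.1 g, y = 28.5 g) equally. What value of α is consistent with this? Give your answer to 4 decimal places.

α ≈ 0.1975

Set the two utilities equal: 28^α·38.9^(1−α) = 99.1^α·28.5^(1−α).
Rearrange to (28/99.1)^α = (28.5/38.9)^(1−α) and take logs: α·-1.2639249 = (1−α)·-0.3110902.
Thus α·(-1.5750151) = -0.3110902, so α = -0.3110902/-1.5750151 ≈ 0.1975.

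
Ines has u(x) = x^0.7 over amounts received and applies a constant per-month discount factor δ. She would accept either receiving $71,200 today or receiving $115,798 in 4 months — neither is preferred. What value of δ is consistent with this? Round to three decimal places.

δ ≈ 0.918

The payoff in 4 months is discounted by δ^4, so u(71200) = δ^4·u(115798) and δ^4 = u(71200)/u(115798).
With u(x) = x^0.7: δ^4 = 71200^0.7/115798^0.7 = (71200/115798)^0.7 = 0.71145.
So δ = 0.71145^(1/4) ≈ 0.918.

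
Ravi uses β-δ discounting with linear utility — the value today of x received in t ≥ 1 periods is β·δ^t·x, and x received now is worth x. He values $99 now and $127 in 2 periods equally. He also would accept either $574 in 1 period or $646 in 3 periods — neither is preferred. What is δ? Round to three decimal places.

δ ≈ 0.943

The second indifference involves only future payoffs, so β cancels: β·δ^1·574 = β·δ^3·646, giving δ^2 = 574/646 = 0.88854, so δ = 0.94263.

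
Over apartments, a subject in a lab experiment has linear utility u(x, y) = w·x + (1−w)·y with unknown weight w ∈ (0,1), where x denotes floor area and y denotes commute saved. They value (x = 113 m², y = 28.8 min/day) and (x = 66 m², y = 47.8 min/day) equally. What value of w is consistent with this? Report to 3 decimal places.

Equating utilities: w·113 + (1−w)·28.8 = w·66 + (1−w)·47.8.
Rearranging, 47·w − 19·(1−w) = 0.
So w/(1−w) = 19/47 = 0.4043, giving w = 19/(47+19) = 0.288.

w = 0.288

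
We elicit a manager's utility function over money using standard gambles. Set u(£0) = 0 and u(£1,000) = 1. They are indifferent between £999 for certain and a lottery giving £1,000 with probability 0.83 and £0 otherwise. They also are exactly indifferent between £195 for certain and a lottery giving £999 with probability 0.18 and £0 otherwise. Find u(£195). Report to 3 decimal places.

From the first indifference, u(£999) = 0.83·u(£1,000) + 0.17·u(£0) = 0.83·1 + 0.17·0 = 0.83.
Then u(£195) = 0.18·u(£999) + 0.82·u(£0) = 0.18·0.83 + 0.82·0.00 = 0.1494.

0.149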